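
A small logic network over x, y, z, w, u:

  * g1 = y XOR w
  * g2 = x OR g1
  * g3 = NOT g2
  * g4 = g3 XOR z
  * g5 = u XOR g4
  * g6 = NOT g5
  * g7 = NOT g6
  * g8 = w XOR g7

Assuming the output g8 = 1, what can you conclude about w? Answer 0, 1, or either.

Both values of w occur among assignments with g8 = 1:
  w=0: x=0, y=0, z=0, w=0, u=0
  w=1: x=0, y=0, z=0, w=1, u=0

either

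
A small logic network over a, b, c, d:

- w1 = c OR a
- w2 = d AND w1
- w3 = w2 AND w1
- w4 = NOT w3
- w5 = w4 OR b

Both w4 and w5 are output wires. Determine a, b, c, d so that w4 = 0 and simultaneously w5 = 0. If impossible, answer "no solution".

a=1, b=0, c=0, d=1

Check with a=1, b=0, c=0, d=1:
w1 = c OR a = 0 OR 1 = 1
w2 = d AND w1 = 1 AND 1 = 1
w3 = w2 AND w1 = 1 AND 1 = 1
w4 = NOT w3 = NOT 1 = 0
w5 = w4 OR b = 0 OR 0 = 0
So w4 = 0 and w5 = 0.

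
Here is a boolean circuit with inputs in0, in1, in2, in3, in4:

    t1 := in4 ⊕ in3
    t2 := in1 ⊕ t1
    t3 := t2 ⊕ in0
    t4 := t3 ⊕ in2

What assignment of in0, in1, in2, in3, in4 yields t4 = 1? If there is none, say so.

t4 = t3 ⊕ in2 must be 1, so t3 and in2 differ.
Check with in0=1, in1=1, in2=1, in3=0, in4=0:
t1 = in4 ⊕ in3 = 0 ⊕ 0 = 0
t2 = in1 ⊕ t1 = 1 ⊕ 0 = 1
t3 = t2 ⊕ in0 = 1 ⊕ 1 = 0
t4 = t3 ⊕ in2 = 0 ⊕ 1 = 1
So t4 = 1 as required.

in0=1, in1=1, in2=1, in3=0, in4=0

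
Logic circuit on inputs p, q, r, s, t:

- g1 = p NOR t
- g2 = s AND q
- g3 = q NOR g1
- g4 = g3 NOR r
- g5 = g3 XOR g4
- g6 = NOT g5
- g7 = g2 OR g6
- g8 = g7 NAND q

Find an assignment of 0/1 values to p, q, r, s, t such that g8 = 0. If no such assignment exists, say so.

p=0, q=1, r=1, s=1, t=1

Check with p=0, q=1, r=1, s=1, t=1:
g1 = p NOR t = 0 NOR 1 = 0
g2 = s AND q = 1 AND 1 = 1
g3 = q NOR g1 = 1 NOR 0 = 0
g4 = g3 NOR r = 0 NOR 1 = 0
g5 = g3 XOR g4 = 0 XOR 0 = 0
g6 = NOT g5 = NOT 0 = 1
g7 = g2 OR g6 = 1 OR 1 = 1
g8 = g7 NAND q = 1 NAND 1 = 0
So g8 = 0 as required.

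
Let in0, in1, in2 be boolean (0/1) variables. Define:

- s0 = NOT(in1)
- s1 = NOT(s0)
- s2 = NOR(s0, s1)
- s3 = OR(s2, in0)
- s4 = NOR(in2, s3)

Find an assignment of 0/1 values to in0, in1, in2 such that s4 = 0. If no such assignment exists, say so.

s4 = NOR(in2, s3) must be 0, so at least one of in2, s3 is 1.
Check with in0=0, in1=1, in2=1:
s0 = NOT(in1) = NOT 1 = 0
s1 = NOT(s0) = NOT 0 = 1
s2 = NOR(s0, s1) = NOR(0, 1) = 0
s3 = OR(s2, in0) = OR(0, 0) = 0
s4 = NOR(in2, s3) = NOR(1, 0) = 0
So s4 = 0 as required.

in0=0, in1=1, in2=1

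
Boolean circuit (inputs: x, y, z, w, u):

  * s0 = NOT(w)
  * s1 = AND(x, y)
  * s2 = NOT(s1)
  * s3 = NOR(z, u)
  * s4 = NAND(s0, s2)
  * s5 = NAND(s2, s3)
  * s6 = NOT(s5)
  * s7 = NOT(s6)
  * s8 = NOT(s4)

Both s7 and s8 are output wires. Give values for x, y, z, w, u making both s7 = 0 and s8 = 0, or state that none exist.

Check with x=1, y=0, z=0, w=1, u=0:
s0 = NOT(w) = NOT 1 = 0
s1 = AND(x, y) = AND(1, 0) = 0
s2 = NOT(s1) = NOT 0 = 1
s3 = NOR(z, u) = NOR(0, 0) = 1
s4 = NAND(s0, s2) = NAND(0, 1) = 1
s5 = NAND(s2, s3) = NAND(1, 1) = 0
s6 = NOT(s5) = NOT 0 = 1
s7 = NOT(s6) = NOT 1 = 0
s8 = NOT(s4) = NOT 1 = 0
So s7 = 0 and s8 = 0.

x=1, y=0, z=0, w=1, u=0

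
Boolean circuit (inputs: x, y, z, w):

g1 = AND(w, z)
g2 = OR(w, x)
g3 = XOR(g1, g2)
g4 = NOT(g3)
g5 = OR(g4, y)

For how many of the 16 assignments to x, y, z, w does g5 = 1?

12

g5 = OR(g4, y) must be 1, so at least one of g4, y is 1.
Enumerating the 16 input combinations, 12 give g5 = 1 and 4 give g5 = 0.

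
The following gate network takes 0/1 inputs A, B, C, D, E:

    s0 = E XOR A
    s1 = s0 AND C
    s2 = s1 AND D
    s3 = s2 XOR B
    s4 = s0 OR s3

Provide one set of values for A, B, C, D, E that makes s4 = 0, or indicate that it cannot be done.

A=1 B=0 C=1 D=0 E=1

s4 = s0 OR s3 must be 0, so both s0 = 0 and s3 = 0.
Check with A=1 B=0 C=1 D=0 E=1:
s0 = E XOR A = 1 XOR 1 = 0
s1 = s0 AND C = 0 AND 1 = 0
s2 = s1 AND D = 0 AND 0 = 0
s3 = s2 XOR B = 0 XOR 0 = 0
s4 = s0 OR s3 = 0 OR 0 = 0
So s4 = 0 as required.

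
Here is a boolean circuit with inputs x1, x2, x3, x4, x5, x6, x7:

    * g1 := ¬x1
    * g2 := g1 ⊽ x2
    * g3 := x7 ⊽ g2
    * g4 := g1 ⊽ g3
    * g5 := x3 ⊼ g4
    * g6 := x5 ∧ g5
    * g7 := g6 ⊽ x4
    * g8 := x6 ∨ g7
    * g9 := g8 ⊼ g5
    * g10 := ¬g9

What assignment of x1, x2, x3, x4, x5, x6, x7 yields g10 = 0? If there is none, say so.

g10 = ¬g9 must be 0, so g9 = 1.
g9 = g8 ⊼ g5 must be 1, so at least one of g8, g5 is 0.
Check with x1=1, x2=1, x3=1, x4=1, x5=0, x6=1, x7=1:
g1 = ¬x1 = ¬1 = 0
g2 = g1 ⊽ x2 = 0 ⊽ 1 = 0
g3 = x7 ⊽ g2 = 1 ⊽ 0 = 0
g4 = g1 ⊽ g3 = 0 ⊽ 0 = 1
g5 = x3 ⊼ g4 = 1 ⊼ 1 = 0
g6 = x5 ∧ g5 = 0 ∧ 0 = 0
g7 = g6 ⊽ x4 = 0 ⊽ 1 = 0
g8 = x6 ∨ g7 = 1 ∨ 0 = 1
g9 = g8 ⊼ g5 = 1 ⊼ 0 = 1
g10 = ¬g9 = ¬1 = 0
So g10 = 0 as required.

x1=1, x2=1, x3=1, x4=1, x5=0, x6=1, x7=1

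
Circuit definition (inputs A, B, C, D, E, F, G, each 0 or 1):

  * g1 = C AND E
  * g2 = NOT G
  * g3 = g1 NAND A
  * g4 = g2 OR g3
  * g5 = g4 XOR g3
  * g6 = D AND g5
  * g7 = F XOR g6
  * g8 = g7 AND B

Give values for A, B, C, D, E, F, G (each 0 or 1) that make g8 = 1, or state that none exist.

g8 = g7 AND B must be 1, so both g7 = 1 and B = 1.
g7 = F XOR g6 must be 1, so F and g6 differ.
Check with A=1, B=1, C=0, D=1, E=1, F=1, G=0:
g1 = C AND E = 0 AND 1 = 0
g2 = NOT G = NOT 0 = 1
g3 = g1 NAND A = 0 NAND 1 = 1
g4 = g2 OR g3 = 1 OR 1 = 1
g5 = g4 XOR g3 = 1 XOR 1 = 0
g6 = D AND g5 = 1 AND 0 = 0
g7 = F XOR g6 = 1 XOR 0 = 1
g8 = g7 AND B = 1 AND 1 = 1
So g8 = 1 as required.

A=1, B=1, C=0, D=1, E=1, F=1, G=0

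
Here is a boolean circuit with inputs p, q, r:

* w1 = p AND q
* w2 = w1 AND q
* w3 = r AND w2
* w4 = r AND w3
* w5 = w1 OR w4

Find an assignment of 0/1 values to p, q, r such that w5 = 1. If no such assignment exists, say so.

w5 = w1 OR w4 must be 1, so at least one of w1, w4 is 1.
Check with p=1, q=1, r=0:
w1 = p AND q = 1 AND 1 = 1
w2 = w1 AND q = 1 AND 1 = 1
w3 = r AND w2 = 0 AND 1 = 0
w4 = r AND w3 = 0 AND 0 = 0
w5 = w1 OR w4 = 1 OR 0 = 1
So w5 = 1 as required.

p=1, q=1, r=0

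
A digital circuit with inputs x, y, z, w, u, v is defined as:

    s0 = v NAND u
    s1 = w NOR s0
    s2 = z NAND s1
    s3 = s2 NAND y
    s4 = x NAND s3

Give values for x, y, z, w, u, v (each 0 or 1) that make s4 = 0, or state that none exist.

s4 = x NAND s3 must be 0, so both x = 1 and s3 = 1.
s3 = s2 NAND y must be 1, so at least one of s2, y is 0.
Check with x=1 y=0 z=0 w=1 u=1 v=0:
s0 = v NAND u = 0 NAND 1 = 1
s1 = w NOR s0 = 1 NOR 1 = 0
s2 = z NAND s1 = 0 NAND 0 = 1
s3 = s2 NAND y = 1 NAND 0 = 1
s4 = x NAND s3 = 1 NAND 1 = 0
So s4 = 0 as required.

x=1 y=0 z=0 w=1 u=1 v=0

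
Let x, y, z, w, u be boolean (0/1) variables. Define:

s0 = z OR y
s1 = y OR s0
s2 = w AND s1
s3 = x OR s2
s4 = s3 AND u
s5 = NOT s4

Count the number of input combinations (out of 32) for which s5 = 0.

s5 = NOT s4 must be 0, so s4 = 1.
s4 = s3 AND u must be 1, so both s3 = 1 and u = 1.
s3 = x OR s2 must be 1, so at least one of x, s2 is 1.
Enumerating the 32 input combinations, 11 give s5 = 0 and 21 give s5 = 1.

11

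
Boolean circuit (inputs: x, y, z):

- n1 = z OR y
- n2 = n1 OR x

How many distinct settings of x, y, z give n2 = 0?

n2 = n1 OR x must be 0, so both n1 = 0 and x = 0.
n1 = z OR y must be 0, so both z = 0 and y = 0.
Satisfying assignments:
  x=0, y=0, z=0

1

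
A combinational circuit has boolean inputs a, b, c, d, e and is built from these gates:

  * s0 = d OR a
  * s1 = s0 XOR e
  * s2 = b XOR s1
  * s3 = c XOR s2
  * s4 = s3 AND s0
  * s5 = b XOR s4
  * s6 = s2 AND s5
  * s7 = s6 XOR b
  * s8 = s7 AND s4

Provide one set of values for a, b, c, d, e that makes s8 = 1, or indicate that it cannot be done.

Check with a=1, b=0, c=0, d=1, e=0:
s0 = d OR a = 1 OR 1 = 1
s1 = s0 XOR e = 1 XOR 0 = 1
s2 = b XOR s1 = 0 XOR 1 = 1
s3 = c XOR s2 = 0 XOR 1 = 1
s4 = s3 AND s0 = 1 AND 1 = 1
s5 = b XOR s4 = 0 XOR 1 = 1
s6 = s2 AND s5 = 1 AND 1 = 1
s7 = s6 XOR b = 1 XOR 0 = 1
s8 = s7 AND s4 = 1 AND 1 = 1
So s8 = 1 as required.

a=1, b=0, c=0, d=1, e=0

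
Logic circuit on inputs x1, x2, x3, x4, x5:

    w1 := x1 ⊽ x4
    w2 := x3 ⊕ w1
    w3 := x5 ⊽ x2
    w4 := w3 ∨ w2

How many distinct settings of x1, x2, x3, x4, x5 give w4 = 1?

20

w4 = w3 ∨ w2 must be 1, so at least one of w3, w2 is 1.
Enumerating the 32 input combinations, 20 give w4 = 1 and 12 give w4 = 0.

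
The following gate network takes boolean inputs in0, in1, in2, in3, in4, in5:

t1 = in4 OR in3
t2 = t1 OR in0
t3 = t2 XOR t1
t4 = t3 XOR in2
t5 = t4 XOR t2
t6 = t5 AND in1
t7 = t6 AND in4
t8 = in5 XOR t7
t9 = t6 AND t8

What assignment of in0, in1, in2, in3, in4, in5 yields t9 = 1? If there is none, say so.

t9 = t6 AND t8 must be 1, so both t6 = 1 and t8 = 1.
t6 = t5 AND in1 must be 1, so both t5 = 1 and in1 = 1.
Check with in0=1, in1=1, in2=0, in3=1, in4=1, in5=0:
t1 = in4 OR in3 = 1 OR 1 = 1
t2 = t1 OR in0 = 1 OR 1 = 1
t3 = t2 XOR t1 = 1 XOR 1 = 0
t4 = t3 XOR in2 = 0 XOR 0 = 0
t5 = t4 XOR t2 = 0 XOR 1 = 1
t6 = t5 AND in1 = 1 AND 1 = 1
t7 = t6 AND in4 = 1 AND 1 = 1
t8 = in5 XOR t7 = 0 XOR 1 = 1
t9 = t6 AND t8 = 1 AND 1 = 1
So t9 = 1 as required.

in0=1, in1=1, in2=0, in3=1, in4=1, in5=0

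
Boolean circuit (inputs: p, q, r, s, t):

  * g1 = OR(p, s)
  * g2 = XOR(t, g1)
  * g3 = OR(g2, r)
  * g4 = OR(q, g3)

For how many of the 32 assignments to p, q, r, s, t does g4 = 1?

g4 = OR(q, g3) must be 1, so at least one of q, g3 is 1.
Enumerating the 32 input combinations, 28 give g4 = 1 and 4 give g4 = 0.

28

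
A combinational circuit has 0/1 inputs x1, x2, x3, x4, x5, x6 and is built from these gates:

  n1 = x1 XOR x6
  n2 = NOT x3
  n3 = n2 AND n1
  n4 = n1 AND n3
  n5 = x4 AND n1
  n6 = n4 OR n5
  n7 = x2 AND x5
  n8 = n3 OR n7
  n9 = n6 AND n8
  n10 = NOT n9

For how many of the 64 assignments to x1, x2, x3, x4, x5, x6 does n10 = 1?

46

n10 = NOT n9 must be 1, so n9 = 0.
n9 = n6 AND n8 must be 0, so at least one of n6, n8 is 0.
Enumerating the 64 input combinations, 46 give n10 = 1 and 18 give n10 = 0.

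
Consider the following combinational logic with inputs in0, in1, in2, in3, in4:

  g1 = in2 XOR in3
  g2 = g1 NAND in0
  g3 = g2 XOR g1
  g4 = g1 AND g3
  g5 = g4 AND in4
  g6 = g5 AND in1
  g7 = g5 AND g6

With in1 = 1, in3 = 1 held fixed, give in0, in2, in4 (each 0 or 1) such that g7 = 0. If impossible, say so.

Check with in1 = 1, in3 = 1 and in0=1, in2=1, in4=1:
g1 = in2 XOR in3 = 1 XOR 1 = 0
g2 = g1 NAND in0 = 0 NAND 1 = 1
g3 = g2 XOR g1 = 1 XOR 0 = 1
g4 = g1 AND g3 = 0 AND 1 = 0
g5 = g4 AND in4 = 0 AND 1 = 0
g6 = g5 AND in1 = 0 AND 1 = 0
g7 = g5 AND g6 = 0 AND 0 = 0
So g7 = 0.

in0=1 in2=1 in4=1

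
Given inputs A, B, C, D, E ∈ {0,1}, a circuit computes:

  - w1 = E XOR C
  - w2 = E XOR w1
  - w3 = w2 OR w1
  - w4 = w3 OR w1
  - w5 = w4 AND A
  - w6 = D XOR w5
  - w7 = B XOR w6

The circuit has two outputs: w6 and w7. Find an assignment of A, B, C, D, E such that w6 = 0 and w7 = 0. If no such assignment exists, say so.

Check with A=0, B=0, C=1, D=0, E=0:
w1 = E XOR C = 0 XOR 1 = 1
w2 = E XOR w1 = 0 XOR 1 = 1
w3 = w2 OR w1 = 1 OR 1 = 1
w4 = w3 OR w1 = 1 OR 1 = 1
w5 = w4 AND A = 1 AND 0 = 0
w6 = D XOR w5 = 0 XOR 0 = 0
w7 = B XOR w6 = 0 XOR 0 = 0
So w6 = 0 and w7 = 0.

A=0, B=0, C=1, D=0, E=0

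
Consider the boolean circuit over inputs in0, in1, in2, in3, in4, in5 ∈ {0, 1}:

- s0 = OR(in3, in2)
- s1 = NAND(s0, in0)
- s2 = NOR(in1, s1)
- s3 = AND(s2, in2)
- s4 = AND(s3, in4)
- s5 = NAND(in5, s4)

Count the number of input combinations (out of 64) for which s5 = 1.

62

s5 = NAND(in5, s4) must be 1, so at least one of in5, s4 is 0.
Enumerating the 64 input combinations, 62 give s5 = 1 and 2 give s5 = 0.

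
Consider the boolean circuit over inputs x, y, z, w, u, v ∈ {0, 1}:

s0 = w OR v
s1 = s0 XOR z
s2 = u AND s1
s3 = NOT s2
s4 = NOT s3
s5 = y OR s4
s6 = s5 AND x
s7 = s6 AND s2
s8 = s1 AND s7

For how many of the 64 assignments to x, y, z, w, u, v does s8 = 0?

56

s8 = s1 AND s7 must be 0, so at least one of s1, s7 is 0.
Enumerating the 64 input combinations, 56 give s8 = 0 and 8 give s8 = 1.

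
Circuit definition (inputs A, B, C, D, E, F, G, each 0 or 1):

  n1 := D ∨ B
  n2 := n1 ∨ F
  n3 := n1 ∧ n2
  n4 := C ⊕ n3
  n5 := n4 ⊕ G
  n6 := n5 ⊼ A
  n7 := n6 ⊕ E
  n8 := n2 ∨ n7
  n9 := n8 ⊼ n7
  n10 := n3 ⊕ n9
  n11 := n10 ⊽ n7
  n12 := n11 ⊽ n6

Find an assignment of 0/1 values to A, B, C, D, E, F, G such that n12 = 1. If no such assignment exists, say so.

A=1, B=1, C=1, D=1, E=1, F=0, G=1

Check with A=1, B=1, C=1, D=1, E=1, F=0, G=1:
n1 = D ∨ B = 1 ∨ 1 = 1
n2 = n1 ∨ F = 1 ∨ 0 = 1
n3 = n1 ∧ n2 = 1 ∧ 1 = 1
n4 = C ⊕ n3 = 1 ⊕ 1 = 0
n5 = n4 ⊕ G = 0 ⊕ 1 = 1
n6 = n5 ⊼ A = 1 ⊼ 1 = 0
n7 = n6 ⊕ E = 0 ⊕ 1 = 1
n8 = n2 ∨ n7 = 1 ∨ 1 = 1
n9 = n8 ⊼ n7 = 1 ⊼ 1 = 0
n10 = n3 ⊕ n9 = 1 ⊕ 0 = 1
n11 = n10 ⊽ n7 = 1 ⊽ 1 = 0
n12 = n11 ⊽ n6 = 0 ⊽ 0 = 1
So n12 = 1 as required.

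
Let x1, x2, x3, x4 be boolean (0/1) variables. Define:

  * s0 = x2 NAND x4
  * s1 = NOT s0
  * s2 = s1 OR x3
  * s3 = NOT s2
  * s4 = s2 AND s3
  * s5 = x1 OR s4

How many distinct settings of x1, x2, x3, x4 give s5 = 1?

s5 = x1 OR s4 must be 1, so at least one of x1, s4 is 1.
Enumerating the 16 input combinations, 8 give s5 = 1 and 8 give s5 = 0.

8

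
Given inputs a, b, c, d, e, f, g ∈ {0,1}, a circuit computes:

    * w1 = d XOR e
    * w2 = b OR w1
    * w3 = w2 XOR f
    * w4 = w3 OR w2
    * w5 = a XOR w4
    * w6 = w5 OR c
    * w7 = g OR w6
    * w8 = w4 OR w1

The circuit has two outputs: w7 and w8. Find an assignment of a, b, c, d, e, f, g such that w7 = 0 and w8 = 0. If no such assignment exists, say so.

Check with a=0, b=0, c=0, d=0, e=0, f=0, g=0:
w1 = d XOR e = 0 XOR 0 = 0
w2 = b OR w1 = 0 OR 0 = 0
w3 = w2 XOR f = 0 XOR 0 = 0
w4 = w3 OR w2 = 0 OR 0 = 0
w5 = a XOR w4 = 0 XOR 0 = 0
w6 = w5 OR c = 0 OR 0 = 0
w7 = g OR w6 = 0 OR 0 = 0
w8 = w4 OR w1 = 0 OR 0 = 0
So w7 = 0 and w8 = 0.

a=0, b=0, c=0, d=0, e=0, f=0, g=0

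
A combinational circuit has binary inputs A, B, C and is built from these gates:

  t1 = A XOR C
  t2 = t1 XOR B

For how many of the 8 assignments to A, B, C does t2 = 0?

t2 = t1 XOR B must be 0, so t1 and B are equal.
Satisfying assignments:
  A=0, B=0, C=0
  A=0, B=1, C=1
  A=1, B=0, C=1
  A=1, B=1, C=0

4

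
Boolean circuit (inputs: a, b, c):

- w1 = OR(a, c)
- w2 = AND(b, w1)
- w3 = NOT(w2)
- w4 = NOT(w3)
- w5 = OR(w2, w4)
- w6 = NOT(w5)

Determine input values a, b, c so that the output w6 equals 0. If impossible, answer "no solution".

Check with a=0, b=1, c=1:
w1 = OR(a, c) = OR(0, 1) = 1
w2 = AND(b, w1) = AND(1, 1) = 1
w3 = NOT(w2) = NOT 1 = 0
w4 = NOT(w3) = NOT 0 = 1
w5 = OR(w2, w4) = OR(1, 1) = 1
w6 = NOT(w5) = NOT 1 = 0
So w6 = 0 as required.

a=0, b=1, c=1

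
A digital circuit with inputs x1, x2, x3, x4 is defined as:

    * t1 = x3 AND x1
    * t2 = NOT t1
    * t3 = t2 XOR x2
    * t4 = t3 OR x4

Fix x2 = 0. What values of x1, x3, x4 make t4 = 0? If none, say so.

Check with x2 = 0 and x1=1, x3=1, x4=0:
t1 = x3 AND x1 = 1 AND 1 = 1
t2 = NOT t1 = NOT 1 = 0
t3 = t2 XOR x2 = 0 XOR 0 = 0
t4 = t3 OR x4 = 0 OR 0 = 0
So t4 = 0.

x1=1, x3=1, x4=0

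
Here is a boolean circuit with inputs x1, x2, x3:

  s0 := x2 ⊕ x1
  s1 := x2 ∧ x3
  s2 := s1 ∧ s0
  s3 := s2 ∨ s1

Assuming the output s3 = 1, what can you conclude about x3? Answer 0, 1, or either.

s3 = s2 ∨ s1 must be 1, so at least one of s2, s1 is 1.
Every assignment with s3 = 1 has x3 = 1; there are 2 such assignment(s).
  x1=0, x2=1, x3=1
  x1=1, x2=1, x3=1

1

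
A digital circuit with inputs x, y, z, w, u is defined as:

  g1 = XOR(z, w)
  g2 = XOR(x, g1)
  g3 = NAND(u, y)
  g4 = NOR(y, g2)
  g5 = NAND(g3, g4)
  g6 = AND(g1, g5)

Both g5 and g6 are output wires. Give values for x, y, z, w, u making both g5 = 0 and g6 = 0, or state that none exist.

x=1 y=0 z=0 w=1 u=1

Check with x=1 y=0 z=0 w=1 u=1:
g1 = XOR(z, w) = XOR(0, 1) = 1
g2 = XOR(x, g1) = XOR(1, 1) = 0
g3 = NAND(u, y) = NAND(1, 0) = 1
g4 = NOR(y, g2) = NOR(0, 0) = 1
g5 = NAND(g3, g4) = NAND(1, 1) = 0
g6 = AND(g1, g5) = AND(1, 0) = 0
So g5 = 0 and g6 = 0.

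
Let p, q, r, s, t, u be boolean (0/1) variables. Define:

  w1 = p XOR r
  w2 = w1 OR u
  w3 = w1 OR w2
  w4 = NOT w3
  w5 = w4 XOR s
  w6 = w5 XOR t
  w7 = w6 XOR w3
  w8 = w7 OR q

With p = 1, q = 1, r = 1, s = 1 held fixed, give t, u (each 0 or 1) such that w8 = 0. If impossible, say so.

no solution exists

With p = 1, q = 1, r = 1, s = 1 fixed, none of the 4 settings of t, u give w8 = 0.
For example, with t=1, u=0:
w1 = p XOR r = 1 XOR 1 = 0
w2 = w1 OR u = 0 OR 0 = 0
w3 = w1 OR w2 = 0 OR 0 = 0
w4 = NOT w3 = NOT 0 = 1
w5 = w4 XOR s = 1 XOR 1 = 0
w6 = w5 XOR t = 0 XOR 1 = 1
w7 = w6 XOR w3 = 1 XOR 0 = 1
w8 = w7 OR q = 1 OR 1 = 1
giving w8 = 1 ≠ 0.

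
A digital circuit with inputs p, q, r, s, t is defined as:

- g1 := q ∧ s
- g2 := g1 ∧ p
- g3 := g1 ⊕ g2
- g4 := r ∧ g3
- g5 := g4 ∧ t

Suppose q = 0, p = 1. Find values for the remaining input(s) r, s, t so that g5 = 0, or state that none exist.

Check with q = 0, p = 1 and r=1, s=0, t=0:
g1 = q ∧ s = 0 ∧ 0 = 0
g2 = g1 ∧ p = 0 ∧ 1 = 0
g3 = g1 ⊕ g2 = 0 ⊕ 0 = 0
g4 = r ∧ g3 = 1 ∧ 0 = 0
g5 = g4 ∧ t = 0 ∧ 0 = 0
So g5 = 0.

r=1 s=0 t=0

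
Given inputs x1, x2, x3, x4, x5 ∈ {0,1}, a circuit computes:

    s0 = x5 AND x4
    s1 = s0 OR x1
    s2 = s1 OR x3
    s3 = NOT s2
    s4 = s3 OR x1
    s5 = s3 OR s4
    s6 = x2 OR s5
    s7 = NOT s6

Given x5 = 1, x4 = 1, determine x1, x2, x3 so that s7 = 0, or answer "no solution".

Check with x5 = 1, x4 = 1 and x1=0, x2=1, x3=0:
s0 = x5 AND x4 = 1 AND 1 = 1
s1 = s0 OR x1 = 1 OR 0 = 1
s2 = s1 OR x3 = 1 OR 0 = 1
s3 = NOT s2 = NOT 1 = 0
s4 = s3 OR x1 = 0 OR 0 = 0
s5 = s3 OR s4 = 0 OR 0 = 0
s6 = x2 OR s5 = 1 OR 0 = 1
s7 = NOT s6 = NOT 1 = 0
So s7 = 0.

x1=0 x2=1 x3=0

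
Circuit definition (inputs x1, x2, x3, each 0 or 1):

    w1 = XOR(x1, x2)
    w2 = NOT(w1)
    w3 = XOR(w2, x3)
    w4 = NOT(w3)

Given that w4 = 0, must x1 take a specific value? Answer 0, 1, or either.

either

Both values of x1 occur among assignments with w4 = 0:
  x1=0: x1=0, x2=0, x3=0
  x1=1: x1=1, x2=0, x3=1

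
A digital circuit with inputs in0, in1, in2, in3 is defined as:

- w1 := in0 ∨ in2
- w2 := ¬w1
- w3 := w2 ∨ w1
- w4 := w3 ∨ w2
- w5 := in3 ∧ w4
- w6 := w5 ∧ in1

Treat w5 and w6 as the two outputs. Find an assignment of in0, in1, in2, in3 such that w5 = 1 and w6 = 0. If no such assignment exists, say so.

in0=1, in1=0, in2=0, in3=1

Check with in0=1, in1=0, in2=0, in3=1:
w1 = in0 ∨ in2 = 1 ∨ 0 = 1
w2 = ¬w1 = ¬1 = 0
w3 = w2 ∨ w1 = 0 ∨ 1 = 1
w4 = w3 ∨ w2 = 1 ∨ 0 = 1
w5 = in3 ∧ w4 = 1 ∧ 1 = 1
w6 = w5 ∧ in1 = 1 ∧ 0 = 0
So w5 = 1 and w6 = 0.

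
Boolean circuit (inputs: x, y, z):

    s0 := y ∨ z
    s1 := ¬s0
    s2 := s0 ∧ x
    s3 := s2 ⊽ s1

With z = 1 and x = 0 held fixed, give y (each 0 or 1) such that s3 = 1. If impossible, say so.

y=1

Check with z = 1 and x = 0 and y=1:
s0 = y ∨ z = 1 ∨ 1 = 1
s1 = ¬s0 = ¬1 = 0
s2 = s0 ∧ x = 1 ∧ 0 = 0
s3 = s2 ⊽ s1 = 0 ⊽ 0 = 1
So s3 = 1.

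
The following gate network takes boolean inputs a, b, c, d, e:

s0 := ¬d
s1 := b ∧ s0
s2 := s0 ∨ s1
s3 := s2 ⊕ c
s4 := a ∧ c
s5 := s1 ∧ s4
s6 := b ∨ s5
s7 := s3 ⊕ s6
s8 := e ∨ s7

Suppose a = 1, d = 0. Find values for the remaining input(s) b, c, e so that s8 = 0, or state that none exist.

s8 = e ∨ s7 must be 0, so both e = 0 and s7 = 0.
Check with a = 1, d = 0 and b=1, c=0, e=0:
s0 = ¬d = ¬0 = 1
s1 = b ∧ s0 = 1 ∧ 1 = 1
s2 = s0 ∨ s1 = 1 ∨ 1 = 1
s3 = s2 ⊕ c = 1 ⊕ 0 = 1
s4 = a ∧ c = 1 ∧ 0 = 0
s5 = s1 ∧ s4 = 1 ∧ 0 = 0
s6 = b ∨ s5 = 1 ∨ 0 = 1
s7 = s3 ⊕ s6 = 1 ⊕ 1 = 0
s8 = e ∨ s7 = 0 ∨ 0 = 0
So s8 = 0.

b=1, c=0, e=0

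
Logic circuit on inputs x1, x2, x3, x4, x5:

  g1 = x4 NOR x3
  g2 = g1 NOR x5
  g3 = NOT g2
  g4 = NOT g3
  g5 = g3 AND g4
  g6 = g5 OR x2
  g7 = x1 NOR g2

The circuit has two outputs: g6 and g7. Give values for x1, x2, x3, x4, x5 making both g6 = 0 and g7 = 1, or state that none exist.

x1=0 x2=0 x3=0 x4=0 x5=0

Check with x1=0 x2=0 x3=0 x4=0 x5=0:
g1 = x4 NOR x3 = 0 NOR 0 = 1
g2 = g1 NOR x5 = 1 NOR 0 = 0
g3 = NOT g2 = NOT 0 = 1
g4 = NOT g3 = NOT 1 = 0
g5 = g3 AND g4 = 1 AND 0 = 0
g6 = g5 OR x2 = 0 OR 0 = 0
g7 = x1 NOR g2 = 0 NOR 0 = 1
So g6 = 0 and g7 = 1.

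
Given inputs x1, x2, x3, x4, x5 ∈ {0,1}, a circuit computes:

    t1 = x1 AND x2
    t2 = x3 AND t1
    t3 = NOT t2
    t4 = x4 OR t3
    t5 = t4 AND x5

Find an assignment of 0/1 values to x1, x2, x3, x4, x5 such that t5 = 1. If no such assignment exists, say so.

Check with x1=0, x2=0, x3=1, x4=1, x5=1:
t1 = x1 AND x2 = 0 AND 0 = 0
t2 = x3 AND t1 = 1 AND 0 = 0
t3 = NOT t2 = NOT 0 = 1
t4 = x4 OR t3 = 1 OR 1 = 1
t5 = t4 AND x5 = 1 AND 1 = 1
So t5 = 1 as required.

x1=0, x2=0, x3=1, x4=1, x5=1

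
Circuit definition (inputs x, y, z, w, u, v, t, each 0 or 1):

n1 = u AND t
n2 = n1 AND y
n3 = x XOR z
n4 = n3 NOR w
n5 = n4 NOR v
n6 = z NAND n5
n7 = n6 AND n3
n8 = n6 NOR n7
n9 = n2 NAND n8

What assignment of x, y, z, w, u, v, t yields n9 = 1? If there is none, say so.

n9 = n2 NAND n8 must be 1, so at least one of n2, n8 is 0.
Check with x=0 y=0 z=1 w=1 u=1 v=0 t=0:
n1 = u AND t = 1 AND 0 = 0
n2 = n1 AND y = 0 AND 0 = 0
n3 = x XOR z = 0 XOR 1 = 1
n4 = n3 NOR w = 1 NOR 1 = 0
n5 = n4 NOR v = 0 NOR 0 = 1
n6 = z NAND n5 = 1 NAND 1 = 0
n7 = n6 AND n3 = 0 AND 1 = 0
n8 = n6 NOR n7 = 0 NOR 0 = 1
n9 = n2 NAND n8 = 0 NAND 1 = 1
So n9 = 1 as required.

x=0 y=0 z=1 w=1 u=1 v=0 t=0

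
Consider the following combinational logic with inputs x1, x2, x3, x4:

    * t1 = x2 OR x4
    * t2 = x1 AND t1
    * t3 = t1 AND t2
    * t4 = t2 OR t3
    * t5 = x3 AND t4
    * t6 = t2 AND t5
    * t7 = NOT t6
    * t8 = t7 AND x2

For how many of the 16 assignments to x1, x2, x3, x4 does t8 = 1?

t8 = t7 AND x2 must be 1, so both t7 = 1 and x2 = 1.
t7 = NOT t6 must be 1, so t6 = 0.
t6 = t2 AND t5 must be 0, so at least one of t2, t5 is 0.
Enumerating the 16 input combinations, 6 give t8 = 1 and 10 give t8 = 0.

6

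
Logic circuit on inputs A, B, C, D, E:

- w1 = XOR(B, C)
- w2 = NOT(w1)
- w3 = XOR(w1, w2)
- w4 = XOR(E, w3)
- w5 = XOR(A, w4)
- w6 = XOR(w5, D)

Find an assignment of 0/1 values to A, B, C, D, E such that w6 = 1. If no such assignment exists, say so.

w6 = XOR(w5, D) must be 1, so w5 and D differ.
Check with A=0, B=0, C=1, D=1, E=1:
w1 = XOR(B, C) = XOR(0, 1) = 1
w2 = NOT(w1) = NOT 1 = 0
w3 = XOR(w1, w2) = XOR(1, 0) = 1
w4 = XOR(E, w3) = XOR(1, 1) = 0
w5 = XOR(A, w4) = XOR(0, 0) = 0
w6 = XOR(w5, D) = XOR(0, 1) = 1
So w6 = 1 as required.

A=0, B=0, C=1, D=1, E=1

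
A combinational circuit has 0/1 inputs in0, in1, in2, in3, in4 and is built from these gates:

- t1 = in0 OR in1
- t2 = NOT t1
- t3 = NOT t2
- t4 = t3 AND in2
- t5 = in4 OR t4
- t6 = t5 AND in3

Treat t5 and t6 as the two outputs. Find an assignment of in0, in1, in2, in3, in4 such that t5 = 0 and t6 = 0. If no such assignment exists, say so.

in0=0 in1=0 in2=1 in3=1 in4=0

Check with in0=0 in1=0 in2=1 in3=1 in4=0:
t1 = in0 OR in1 = 0 OR 0 = 0
t2 = NOT t1 = NOT 0 = 1
t3 = NOT t2 = NOT 1 = 0
t4 = t3 AND in2 = 0 AND 1 = 0
t5 = in4 OR t4 = 0 OR 0 = 0
t6 = t5 AND in3 = 0 AND 1 = 0
So t5 = 0 and t6 = 0.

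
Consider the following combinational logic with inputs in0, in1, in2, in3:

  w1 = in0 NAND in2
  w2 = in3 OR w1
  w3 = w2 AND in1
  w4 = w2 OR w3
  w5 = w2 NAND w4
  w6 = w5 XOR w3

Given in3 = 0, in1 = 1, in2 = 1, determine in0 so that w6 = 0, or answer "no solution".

no solution exists

With in3 = 0, in1 = 1, in2 = 1 fixed, none of the 2 settings of in0 give w6 = 0.
For example, with in0=1:
w1 = in0 NAND in2 = 1 NAND 1 = 0
w2 = in3 OR w1 = 0 OR 0 = 0
w3 = w2 AND in1 = 0 AND 1 = 0
w4 = w2 OR w3 = 0 OR 0 = 0
w5 = w2 NAND w4 = 0 NAND 0 = 1
w6 = w5 XOR w3 = 1 XOR 0 = 1
giving w6 = 1 ≠ 0.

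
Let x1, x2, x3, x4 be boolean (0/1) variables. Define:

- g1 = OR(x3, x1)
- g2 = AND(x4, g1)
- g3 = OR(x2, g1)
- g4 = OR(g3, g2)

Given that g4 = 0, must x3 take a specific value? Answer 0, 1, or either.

g4 = OR(g3, g2) must be 0, so both g3 = 0 and g2 = 0.
g3 = OR(x2, g1) must be 0, so both x2 = 0 and g1 = 0.
g2 = AND(x4, g1) must be 0, so at least one of x4, g1 is 0.
Every assignment with g4 = 0 has x3 = 0; there are 2 such assignment(s).
  x1=0, x2=0, x3=0, x4=0
  x1=0, x2=0, x3=0, x4=1

0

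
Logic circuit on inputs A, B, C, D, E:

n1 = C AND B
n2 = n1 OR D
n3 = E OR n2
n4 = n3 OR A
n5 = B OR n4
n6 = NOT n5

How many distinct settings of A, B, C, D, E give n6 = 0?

30

n6 = NOT n5 must be 0, so n5 = 1.
n5 = B OR n4 must be 1, so at least one of B, n4 is 1.
Enumerating the 32 input combinations, 30 give n6 = 0 and 2 give n6 = 1.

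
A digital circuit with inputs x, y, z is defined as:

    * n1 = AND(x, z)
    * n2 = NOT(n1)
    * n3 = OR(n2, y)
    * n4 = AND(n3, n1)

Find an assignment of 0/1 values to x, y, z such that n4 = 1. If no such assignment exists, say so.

x=1 y=1 z=1

n4 = AND(n3, n1) must be 1, so both n3 = 1 and n1 = 1.
Check with x=1 y=1 z=1:
n1 = AND(x, z) = AND(1, 1) = 1
n2 = NOT(n1) = NOT 1 = 0
n3 = OR(n2, y) = OR(0, 1) = 1
n4 = AND(n3, n1) = AND(1, 1) = 1
So n4 = 1 as required.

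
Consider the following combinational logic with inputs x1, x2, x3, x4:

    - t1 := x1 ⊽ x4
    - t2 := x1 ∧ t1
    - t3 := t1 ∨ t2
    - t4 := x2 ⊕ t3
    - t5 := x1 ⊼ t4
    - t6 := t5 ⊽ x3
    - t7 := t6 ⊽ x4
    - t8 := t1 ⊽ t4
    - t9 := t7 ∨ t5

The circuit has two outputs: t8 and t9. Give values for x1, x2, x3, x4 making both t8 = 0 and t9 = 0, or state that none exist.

Check with x1=1, x2=1, x3=1, x4=1:
t1 = x1 ⊽ x4 = 1 ⊽ 1 = 0
t2 = x1 ∧ t1 = 1 ∧ 0 = 0
t3 = t1 ∨ t2 = 0 ∨ 0 = 0
t4 = x2 ⊕ t3 = 1 ⊕ 0 = 1
t5 = x1 ⊼ t4 = 1 ⊼ 1 = 0
t6 = t5 ⊽ x3 = 0 ⊽ 1 = 0
t7 = t6 ⊽ x4 = 0 ⊽ 1 = 0
t8 = t1 ⊽ t4 = 0 ⊽ 1 = 0
t9 = t7 ∨ t5 = 0 ∨ 0 = 0
So t8 = 0 and t9 = 0.

x1=1, x2=1, x3=1, x4=1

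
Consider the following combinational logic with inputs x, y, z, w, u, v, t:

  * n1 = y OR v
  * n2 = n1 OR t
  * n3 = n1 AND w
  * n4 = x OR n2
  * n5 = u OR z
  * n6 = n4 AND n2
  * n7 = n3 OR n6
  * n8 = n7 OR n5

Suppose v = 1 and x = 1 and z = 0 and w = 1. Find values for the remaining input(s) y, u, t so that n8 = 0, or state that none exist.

no solution exists

With v = 1 and x = 1 and z = 0 and w = 1 fixed, none of the 8 settings of y, u, t give n8 = 0.
For example, with y=1, u=1, t=1:
n1 = y OR v = 1 OR 1 = 1
n2 = n1 OR t = 1 OR 1 = 1
n3 = n1 AND w = 1 AND 1 = 1
n4 = x OR n2 = 1 OR 1 = 1
n5 = u OR z = 1 OR 0 = 1
n6 = n4 AND n2 = 1 AND 1 = 1
n7 = n3 OR n6 = 1 OR 1 = 1
n8 = n7 OR n5 = 1 OR 1 = 1
giving n8 = 1 ≠ 0.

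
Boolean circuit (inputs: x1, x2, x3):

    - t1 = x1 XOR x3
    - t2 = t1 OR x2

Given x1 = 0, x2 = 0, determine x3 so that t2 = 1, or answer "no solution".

x3=1

t2 = t1 OR x2 must be 1, so at least one of t1, x2 is 1.
Check with x1 = 0, x2 = 0 and x3=1:
t1 = x1 XOR x3 = 0 XOR 1 = 1
t2 = t1 OR x2 = 1 OR 0 = 1
So t2 = 1.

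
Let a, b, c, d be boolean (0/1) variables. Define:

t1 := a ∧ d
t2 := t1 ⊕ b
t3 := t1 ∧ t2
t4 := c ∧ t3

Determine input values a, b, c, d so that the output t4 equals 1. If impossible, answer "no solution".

a=1, b=0, c=1, d=1

Check with a=1, b=0, c=1, d=1:
t1 = a ∧ d = 1 ∧ 1 = 1
t2 = t1 ⊕ b = 1 ⊕ 0 = 1
t3 = t1 ∧ t2 = 1 ∧ 1 = 1
t4 = c ∧ t3 = 1 ∧ 1 = 1
So t4 = 1 as required.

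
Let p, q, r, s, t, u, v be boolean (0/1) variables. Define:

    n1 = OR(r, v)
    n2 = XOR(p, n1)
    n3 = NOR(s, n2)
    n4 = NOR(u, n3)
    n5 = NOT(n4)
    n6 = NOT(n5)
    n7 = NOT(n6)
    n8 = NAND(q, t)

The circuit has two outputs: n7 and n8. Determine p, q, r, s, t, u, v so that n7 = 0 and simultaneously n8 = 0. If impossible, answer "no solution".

Check with p=0, q=1, r=1, s=0, t=1, u=0, v=0:
n1 = OR(r, v) = OR(1, 0) = 1
n2 = XOR(p, n1) = XOR(0, 1) = 1
n3 = NOR(s, n2) = NOR(0, 1) = 0
n4 = NOR(u, n3) = NOR(0, 0) = 1
n5 = NOT(n4) = NOT 1 = 0
n6 = NOT(n5) = NOT 0 = 1
n7 = NOT(n6) = NOT 1 = 0
n8 = NAND(q, t) = NAND(1, 1) = 0
So n7 = 0 and n8 = 0.

p=0, q=1, r=1, s=0, t=1, u=0, v=0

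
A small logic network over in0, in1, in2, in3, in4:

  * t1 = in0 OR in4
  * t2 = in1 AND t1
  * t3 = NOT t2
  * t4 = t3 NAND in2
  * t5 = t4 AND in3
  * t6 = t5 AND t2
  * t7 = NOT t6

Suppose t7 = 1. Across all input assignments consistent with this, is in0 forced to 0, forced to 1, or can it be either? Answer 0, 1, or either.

either

Both values of in0 occur among assignments with t7 = 1:
  in0=0: in0=0, in1=0, in2=0, in3=0, in4=0
  in0=1: in0=1, in1=0, in2=0, in3=0, in4=0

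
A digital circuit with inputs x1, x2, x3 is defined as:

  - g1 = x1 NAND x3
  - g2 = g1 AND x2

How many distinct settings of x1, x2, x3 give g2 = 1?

3

g2 = g1 AND x2 must be 1, so both g1 = 1 and x2 = 1.
Satisfying assignments:
  x1=0, x2=1, x3=0
  x1=0, x2=1, x3=1
  x1=1, x2=1, x3=0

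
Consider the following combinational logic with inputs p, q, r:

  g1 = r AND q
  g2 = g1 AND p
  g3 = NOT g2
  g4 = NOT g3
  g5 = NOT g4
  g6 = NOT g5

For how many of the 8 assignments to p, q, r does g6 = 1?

1

g6 = NOT g5 must be 1, so g5 = 0.
g5 = NOT g4 must be 0, so g4 = 1.
g4 = NOT g3 must be 1, so g3 = 0.
Satisfying assignments:
  p=1, q=1, r=1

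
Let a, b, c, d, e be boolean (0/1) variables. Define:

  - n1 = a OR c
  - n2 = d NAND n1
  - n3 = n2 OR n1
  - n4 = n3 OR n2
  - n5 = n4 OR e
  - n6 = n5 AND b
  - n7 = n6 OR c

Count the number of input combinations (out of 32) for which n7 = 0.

n7 = n6 OR c must be 0, so both n6 = 0 and c = 0.
n6 = n5 AND b must be 0, so at least one of n5, b is 0.
Enumerating the 32 input combinations, 8 give n7 = 0 and 24 give n7 = 1.

8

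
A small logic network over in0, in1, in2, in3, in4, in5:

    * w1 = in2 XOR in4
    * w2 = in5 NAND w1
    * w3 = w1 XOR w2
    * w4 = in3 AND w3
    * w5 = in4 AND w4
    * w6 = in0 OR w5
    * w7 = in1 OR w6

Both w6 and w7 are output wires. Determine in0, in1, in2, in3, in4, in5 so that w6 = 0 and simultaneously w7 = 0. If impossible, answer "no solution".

in0=0, in1=0, in2=0, in3=0, in4=0, in5=0

Check with in0=0, in1=0, in2=0, in3=0, in4=0, in5=0:
w1 = in2 XOR in4 = 0 XOR 0 = 0
w2 = in5 NAND w1 = 0 NAND 0 = 1
w3 = w1 XOR w2 = 0 XOR 1 = 1
w4 = in3 AND w3 = 0 AND 1 = 0
w5 = in4 AND w4 = 0 AND 0 = 0
w6 = in0 OR w5 = 0 OR 0 = 0
w7 = in1 OR w6 = 0 OR 0 = 0
So w6 = 0 and w7 = 0.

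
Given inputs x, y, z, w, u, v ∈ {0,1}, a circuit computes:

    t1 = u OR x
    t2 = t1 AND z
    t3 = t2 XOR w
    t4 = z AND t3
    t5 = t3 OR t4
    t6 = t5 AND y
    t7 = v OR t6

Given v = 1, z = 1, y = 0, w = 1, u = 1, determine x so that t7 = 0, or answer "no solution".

With v = 1, z = 1, y = 0, w = 1, u = 1 fixed, none of the 2 settings of x give t7 = 0.
For example, with x=0:
t1 = u OR x = 1 OR 0 = 1
t2 = t1 AND z = 1 AND 1 = 1
t3 = t2 XOR w = 1 XOR 1 = 0
t4 = z AND t3 = 1 AND 0 = 0
t5 = t3 OR t4 = 0 OR 0 = 0
t6 = t5 AND y = 0 AND 0 = 0
t7 = v OR t6 = 1 OR 0 = 1
giving t7 = 1 ≠ 0.

no solution exists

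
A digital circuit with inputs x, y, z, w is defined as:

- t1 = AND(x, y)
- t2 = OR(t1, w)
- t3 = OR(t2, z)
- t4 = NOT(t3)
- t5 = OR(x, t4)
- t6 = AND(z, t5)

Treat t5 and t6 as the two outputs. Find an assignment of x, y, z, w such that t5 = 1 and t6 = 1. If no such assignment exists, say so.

Check with x=1 y=1 z=1 w=0:
t1 = AND(x, y) = AND(1, 1) = 1
t2 = OR(t1, w) = OR(1, 0) = 1
t3 = OR(t2, z) = OR(1, 1) = 1
t4 = NOT(t3) = NOT 1 = 0
t5 = OR(x, t4) = OR(1, 0) = 1
t6 = AND(z, t5) = AND(1, 1) = 1
So t5 = 1 and t6 = 1.

x=1 y=1 z=1 w=0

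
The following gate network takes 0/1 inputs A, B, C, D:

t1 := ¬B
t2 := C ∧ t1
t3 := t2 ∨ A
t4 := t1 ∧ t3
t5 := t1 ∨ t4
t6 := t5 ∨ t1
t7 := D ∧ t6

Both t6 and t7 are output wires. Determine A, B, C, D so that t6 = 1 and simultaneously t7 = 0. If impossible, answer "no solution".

A=0, B=0, C=1, D=0

Check with A=0, B=0, C=1, D=0:
t1 = ¬B = ¬0 = 1
t2 = C ∧ t1 = 1 ∧ 1 = 1
t3 = t2 ∨ A = 1 ∨ 0 = 1
t4 = t1 ∧ t3 = 1 ∧ 1 = 1
t5 = t1 ∨ t4 = 1 ∨ 1 = 1
t6 = t5 ∨ t1 = 1 ∨ 1 = 1
t7 = D ∧ t6 = 0 ∧ 1 = 0
So t6 = 1 and t7 = 0.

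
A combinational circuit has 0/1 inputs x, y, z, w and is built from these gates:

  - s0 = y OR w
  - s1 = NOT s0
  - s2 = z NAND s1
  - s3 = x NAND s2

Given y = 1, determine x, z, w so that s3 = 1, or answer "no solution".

Check with y = 1 and x=0, z=0, w=1:
s0 = y OR w = 1 OR 1 = 1
s1 = NOT s0 = NOT 1 = 0
s2 = z NAND s1 = 0 NAND 0 = 1
s3 = x NAND s2 = 0 NAND 1 = 1
So s3 = 1.

x=0 z=0 w=1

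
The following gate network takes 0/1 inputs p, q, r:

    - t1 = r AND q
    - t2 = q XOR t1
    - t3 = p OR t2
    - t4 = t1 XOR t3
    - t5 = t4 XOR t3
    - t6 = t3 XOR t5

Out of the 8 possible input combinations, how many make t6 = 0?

t6 = t3 XOR t5 must be 0, so t3 and t5 are equal.
Satisfying assignments:
  p=0, q=0, r=0
  p=0, q=0, r=1
  p=1, q=1, r=1

3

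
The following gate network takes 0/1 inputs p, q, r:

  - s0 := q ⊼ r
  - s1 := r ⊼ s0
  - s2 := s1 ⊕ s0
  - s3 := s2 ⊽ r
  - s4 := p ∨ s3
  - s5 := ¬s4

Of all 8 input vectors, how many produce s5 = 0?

6

s5 = ¬s4 must be 0, so s4 = 1.
Satisfying assignments:
  p=0, q=0, r=0
  p=0, q=1, r=0
  p=1, q=0, r=0
  p=1, q=0, r=1
  p=1, q=1, r=0
  p=1, q=1, r=1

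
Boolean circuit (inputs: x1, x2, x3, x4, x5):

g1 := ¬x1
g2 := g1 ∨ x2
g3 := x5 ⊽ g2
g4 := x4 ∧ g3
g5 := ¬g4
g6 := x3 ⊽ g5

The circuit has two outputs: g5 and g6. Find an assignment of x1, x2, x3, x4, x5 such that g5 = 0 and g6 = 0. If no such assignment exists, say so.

x1=1, x2=0, x3=1, x4=1, x5=0

Check with x1=1, x2=0, x3=1, x4=1, x5=0:
g1 = ¬x1 = ¬1 = 0
g2 = g1 ∨ x2 = 0 ∨ 0 = 0
g3 = x5 ⊽ g2 = 0 ⊽ 0 = 1
g4 = x4 ∧ g3 = 1 ∧ 1 = 1
g5 = ¬g4 = ¬1 = 0
g6 = x3 ⊽ g5 = 1 ⊽ 0 = 0
So g5 = 0 and g6 = 0.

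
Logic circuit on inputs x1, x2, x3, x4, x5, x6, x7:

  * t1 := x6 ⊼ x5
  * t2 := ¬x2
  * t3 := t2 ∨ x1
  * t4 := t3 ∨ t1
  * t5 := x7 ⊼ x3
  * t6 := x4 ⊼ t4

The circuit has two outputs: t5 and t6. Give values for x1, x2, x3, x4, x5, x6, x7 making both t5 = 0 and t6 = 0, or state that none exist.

x1=1, x2=1, x3=1, x4=1, x5=0, x6=1, x7=1

Check with x1=1, x2=1, x3=1, x4=1, x5=0, x6=1, x7=1:
t1 = x6 ⊼ x5 = 1 ⊼ 0 = 1
t2 = ¬x2 = ¬1 = 0
t3 = t2 ∨ x1 = 0 ∨ 1 = 1
t4 = t3 ∨ t1 = 1 ∨ 1 = 1
t5 = x7 ⊼ x3 = 1 ⊼ 1 = 0
t6 = x4 ⊼ t4 = 1 ⊼ 1 = 0
So t5 = 0 and t6 = 0.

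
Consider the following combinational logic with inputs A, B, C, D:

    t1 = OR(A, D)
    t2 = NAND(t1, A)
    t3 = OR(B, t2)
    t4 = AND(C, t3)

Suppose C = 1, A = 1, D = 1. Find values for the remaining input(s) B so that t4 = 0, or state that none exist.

Check with C = 1, A = 1, D = 1 and B=0:
t1 = OR(A, D) = OR(1, 1) = 1
t2 = NAND(t1, A) = NAND(1, 1) = 0
t3 = OR(B, t2) = OR(0, 0) = 0
t4 = AND(C, t3) = AND(1, 0) = 0
So t4 = 0.

B=0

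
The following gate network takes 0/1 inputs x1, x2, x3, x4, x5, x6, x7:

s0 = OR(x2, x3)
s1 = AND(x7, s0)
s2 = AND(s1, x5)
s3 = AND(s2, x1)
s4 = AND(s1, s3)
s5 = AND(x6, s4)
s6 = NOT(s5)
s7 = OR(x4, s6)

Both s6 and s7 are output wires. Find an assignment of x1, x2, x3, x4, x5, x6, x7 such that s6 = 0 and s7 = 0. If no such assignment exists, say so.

Check with x1=1 x2=1 x3=0 x4=0 x5=1 x6=1 x7=1:
s0 = OR(x2, x3) = OR(1, 0) = 1
s1 = AND(x7, s0) = AND(1, 1) = 1
s2 = AND(s1, x5) = AND(1, 1) = 1
s3 = AND(s2, x1) = AND(1, 1) = 1
s4 = AND(s1, s3) = AND(1, 1) = 1
s5 = AND(x6, s4) = AND(1, 1) = 1
s6 = NOT(s5) = NOT 1 = 0
s7 = OR(x4, s6) = OR(0, 0) = 0
So s6 = 0 and s7 = 0.

x1=1 x2=1 x3=0 x4=0 x5=1 x6=1 x7=1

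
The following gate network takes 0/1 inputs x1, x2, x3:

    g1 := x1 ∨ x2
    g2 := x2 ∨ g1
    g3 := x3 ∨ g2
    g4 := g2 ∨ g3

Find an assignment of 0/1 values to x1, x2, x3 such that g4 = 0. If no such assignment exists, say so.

x1=0, x2=0, x3=0

Check with x1=0, x2=0, x3=0:
g1 = x1 ∨ x2 = 0 ∨ 0 = 0
g2 = x2 ∨ g1 = 0 ∨ 0 = 0
g3 = x3 ∨ g2 = 0 ∨ 0 = 0
g4 = g2 ∨ g3 = 0 ∨ 0 = 0
So g4 = 0 as required.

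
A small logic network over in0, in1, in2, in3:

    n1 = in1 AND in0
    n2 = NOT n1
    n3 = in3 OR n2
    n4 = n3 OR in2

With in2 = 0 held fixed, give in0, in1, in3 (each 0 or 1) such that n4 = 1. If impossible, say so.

Check with in2 = 0 and in0=0, in1=0, in3=0:
n1 = in1 AND in0 = 0 AND 0 = 0
n2 = NOT n1 = NOT 0 = 1
n3 = in3 OR n2 = 0 OR 1 = 1
n4 = n3 OR in2 = 1 OR 0 = 1
So n4 = 1.

in0=0 in1=0 in3=0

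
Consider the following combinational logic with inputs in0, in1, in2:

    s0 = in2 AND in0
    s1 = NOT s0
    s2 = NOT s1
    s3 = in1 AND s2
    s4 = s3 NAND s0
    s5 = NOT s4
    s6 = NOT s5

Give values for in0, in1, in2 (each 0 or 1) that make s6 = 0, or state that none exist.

in0=1 in1=1 in2=1

Check with in0=1 in1=1 in2=1:
s0 = in2 AND in0 = 1 AND 1 = 1
s1 = NOT s0 = NOT 1 = 0
s2 = NOT s1 = NOT 0 = 1
s3 = in1 AND s2 = 1 AND 1 = 1
s4 = s3 NAND s0 = 1 NAND 1 = 0
s5 = NOT s4 = NOT 0 = 1
s6 = NOT s5 = NOT 1 = 0
So s6 = 0 as required.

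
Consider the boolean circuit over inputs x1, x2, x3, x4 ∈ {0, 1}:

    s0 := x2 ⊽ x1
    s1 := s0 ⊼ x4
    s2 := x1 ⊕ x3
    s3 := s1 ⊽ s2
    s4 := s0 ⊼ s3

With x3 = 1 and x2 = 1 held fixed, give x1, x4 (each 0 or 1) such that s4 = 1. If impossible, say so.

x1=0 x4=0

Check with x3 = 1 and x2 = 1 and x1=0, x4=0:
s0 = x2 ⊽ x1 = 1 ⊽ 0 = 0
s1 = s0 ⊼ x4 = 0 ⊼ 0 = 1
s2 = x1 ⊕ x3 = 0 ⊕ 1 = 1
s3 = s1 ⊽ s2 = 1 ⊽ 1 = 0
s4 = s0 ⊼ s3 = 0 ⊼ 0 = 1
So s4 = 1.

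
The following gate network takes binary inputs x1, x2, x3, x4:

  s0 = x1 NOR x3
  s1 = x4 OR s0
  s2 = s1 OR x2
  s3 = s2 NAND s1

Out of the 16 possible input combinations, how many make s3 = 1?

6

s3 = s2 NAND s1 must be 1, so at least one of s2, s1 is 0.
Satisfying assignments:
  x1=0, x2=0, x3=1, x4=0
  x1=0, x2=1, x3=1, x4=0
  x1=1, x2=0, x3=0, x4=0
  x1=1, x2=0, x3=1, x4=0
  x1=1, x2=1, x3=0, x4=0
  x1=1, x2=1, x3=1, x4=0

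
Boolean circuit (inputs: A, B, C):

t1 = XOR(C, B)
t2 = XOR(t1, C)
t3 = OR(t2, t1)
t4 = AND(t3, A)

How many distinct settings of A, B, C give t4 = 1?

3

t4 = AND(t3, A) must be 1, so both t3 = 1 and A = 1.
t3 = OR(t2, t1) must be 1, so at least one of t2, t1 is 1.
Enumerating the 8 input combinations, 3 give t4 = 1 and 5 give t4 = 0.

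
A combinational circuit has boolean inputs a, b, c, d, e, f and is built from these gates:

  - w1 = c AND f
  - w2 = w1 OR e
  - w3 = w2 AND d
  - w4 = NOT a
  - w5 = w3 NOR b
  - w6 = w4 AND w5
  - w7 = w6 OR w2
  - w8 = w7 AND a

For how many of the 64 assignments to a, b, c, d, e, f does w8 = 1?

20

w8 = w7 AND a must be 1, so both w7 = 1 and a = 1.
Enumerating the 64 input combinations, 20 give w8 = 1 and 44 give w8 = 0.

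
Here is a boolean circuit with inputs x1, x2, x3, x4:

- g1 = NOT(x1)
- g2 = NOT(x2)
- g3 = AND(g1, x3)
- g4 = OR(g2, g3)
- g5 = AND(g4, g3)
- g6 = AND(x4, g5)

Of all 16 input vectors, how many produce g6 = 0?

g6 = AND(x4, g5) must be 0, so at least one of x4, g5 is 0.
Enumerating the 16 input combinations, 14 give g6 = 0 and 2 give g6 = 1.

14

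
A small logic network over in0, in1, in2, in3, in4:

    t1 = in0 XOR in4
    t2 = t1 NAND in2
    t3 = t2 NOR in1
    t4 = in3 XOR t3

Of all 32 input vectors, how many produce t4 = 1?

t4 = in3 XOR t3 must be 1, so in3 and t3 differ.
Enumerating the 32 input combinations, 16 give t4 = 1 and 16 give t4 = 0.

16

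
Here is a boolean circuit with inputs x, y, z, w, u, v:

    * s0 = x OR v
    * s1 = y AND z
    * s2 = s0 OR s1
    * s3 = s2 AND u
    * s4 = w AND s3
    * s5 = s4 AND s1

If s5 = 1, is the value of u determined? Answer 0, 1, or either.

s5 = s4 AND s1 must be 1, so both s4 = 1 and s1 = 1.
s4 = w AND s3 must be 1, so both w = 1 and s3 = 1.
s1 = y AND z must be 1, so both y = 1 and z = 1.
Every assignment with s5 = 1 has u = 1; there are 4 such assignment(s).
  x=0, y=1, z=1, w=1, u=1, v=0
  x=0, y=1, z=1, w=1, u=1, v=1
  x=1, y=1, z=1, w=1, u=1, v=0
  x=1, y=1, z=1, w=1, u=1, v=1

1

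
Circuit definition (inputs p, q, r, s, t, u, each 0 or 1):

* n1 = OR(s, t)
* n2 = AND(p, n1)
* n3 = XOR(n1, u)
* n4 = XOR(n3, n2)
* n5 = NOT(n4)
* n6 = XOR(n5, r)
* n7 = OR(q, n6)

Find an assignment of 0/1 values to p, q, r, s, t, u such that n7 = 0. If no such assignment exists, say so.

p=0 q=0 r=1 s=1 t=0 u=1

Check with p=0 q=0 r=1 s=1 t=0 u=1:
n1 = OR(s, t) = OR(1, 0) = 1
n2 = AND(p, n1) = AND(0, 1) = 0
n3 = XOR(n1, u) = XOR(1, 1) = 0
n4 = XOR(n3, n2) = XOR(0, 0) = 0
n5 = NOT(n4) = NOT 0 = 1
n6 = XOR(n5, r) = XOR(1, 1) = 0
n7 = OR(q, n6) = OR(0, 0) = 0
So n7 = 0 as required.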